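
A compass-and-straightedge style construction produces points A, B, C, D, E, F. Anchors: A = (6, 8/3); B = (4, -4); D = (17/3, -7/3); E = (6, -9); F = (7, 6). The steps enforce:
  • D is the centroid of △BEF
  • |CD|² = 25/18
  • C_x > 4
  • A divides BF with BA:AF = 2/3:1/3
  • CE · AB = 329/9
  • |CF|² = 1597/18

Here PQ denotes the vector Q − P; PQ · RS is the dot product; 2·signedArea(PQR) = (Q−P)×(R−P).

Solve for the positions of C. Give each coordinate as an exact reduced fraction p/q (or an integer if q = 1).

1. C_x = 29/6  [line 2·x + 20/3·y + 103/9 = 0 ∩ |CF|² = 1597/18]
2. C_y = -19/6  [line 2·x + 20/3·y + 103/9 = 0 ∩ |CF|² = 1597/18]
   → C = (29/6, -19/6)

C = (29/6, -19/6)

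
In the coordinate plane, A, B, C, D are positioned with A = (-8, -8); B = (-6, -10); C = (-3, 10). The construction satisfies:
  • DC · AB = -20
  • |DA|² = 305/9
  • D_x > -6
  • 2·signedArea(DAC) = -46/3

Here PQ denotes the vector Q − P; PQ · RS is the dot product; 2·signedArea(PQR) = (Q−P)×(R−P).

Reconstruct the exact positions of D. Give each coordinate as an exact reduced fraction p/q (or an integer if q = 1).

D = (-17/3, -8/3)

1. D_x = -17/3  [2·signedArea(DAC) = -46/3 ∩ DC · AB = -20]
2. D_y = -8/3  [2·signedArea(DAC) = -46/3 ∩ DC · AB = -20]
   → D = (-17/3, -8/3)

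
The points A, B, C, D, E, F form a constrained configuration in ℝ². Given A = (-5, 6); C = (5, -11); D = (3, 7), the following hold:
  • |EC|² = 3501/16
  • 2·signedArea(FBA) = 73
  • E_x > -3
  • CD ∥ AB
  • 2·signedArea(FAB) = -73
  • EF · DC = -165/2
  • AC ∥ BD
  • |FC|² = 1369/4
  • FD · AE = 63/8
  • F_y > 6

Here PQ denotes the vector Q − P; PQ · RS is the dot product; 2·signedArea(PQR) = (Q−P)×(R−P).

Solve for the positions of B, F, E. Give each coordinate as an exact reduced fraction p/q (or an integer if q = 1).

B = (-7, 24)
E = (-5/2, 7/4)
F = (-1, 13/2)

1. B_x = -7  [AC ∥ BD ∩ CD ∥ AB]
2. B_y = 24  [AC ∥ BD ∩ CD ∥ AB]
   → B = (-7, 24)
3. F_x = -1  [line -18·x + -2·y + -5 = 0 ∩ |FC|² = 1369/4]
4. F_y = 13/2  [line -18·x + -2·y + -5 = 0 ∩ |FC|² = 1369/4]
   → F = (-1, 13/2)
5. E_x = -5/2  [EF · DC = -165/2 ∩ FD · AE = 63/8]
6. E_y = 7/4  [EF · DC = -165/2 ∩ FD · AE = 63/8]
   → E = (-5/2, 7/4)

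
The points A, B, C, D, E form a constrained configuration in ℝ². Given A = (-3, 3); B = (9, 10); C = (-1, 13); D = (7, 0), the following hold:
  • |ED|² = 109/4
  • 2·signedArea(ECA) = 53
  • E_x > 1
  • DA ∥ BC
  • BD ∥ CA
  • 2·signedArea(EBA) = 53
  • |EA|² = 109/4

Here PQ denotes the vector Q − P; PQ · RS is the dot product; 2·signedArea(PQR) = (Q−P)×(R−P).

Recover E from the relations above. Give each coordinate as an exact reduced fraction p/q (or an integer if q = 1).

1. E_x = 2  [2·signedArea(EBA) = 53 ∩ 2·signedArea(ECA) = 53]
2. E_y = 3/2  [2·signedArea(EBA) = 53 ∩ 2·signedArea(ECA) = 53]
   → E = (2, 3/2)

E = (2, 3/2)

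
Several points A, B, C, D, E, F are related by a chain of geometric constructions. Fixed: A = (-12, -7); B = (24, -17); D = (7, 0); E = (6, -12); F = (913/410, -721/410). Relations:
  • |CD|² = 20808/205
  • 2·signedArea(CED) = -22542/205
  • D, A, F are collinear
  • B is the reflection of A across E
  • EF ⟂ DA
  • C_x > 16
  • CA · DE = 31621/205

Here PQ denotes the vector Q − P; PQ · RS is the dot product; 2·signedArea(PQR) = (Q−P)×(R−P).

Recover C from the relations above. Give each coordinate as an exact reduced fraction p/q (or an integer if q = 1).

1. C_x = 3373/205  [CA · DE = 31621/205 ∩ 2·signedArea(CED) = -22542/205]
2. C_y = 714/205  [CA · DE = 31621/205 ∩ 2·signedArea(CED) = -22542/205]
   → C = (3373/205, 714/205)

C = (3373/205, 714/205)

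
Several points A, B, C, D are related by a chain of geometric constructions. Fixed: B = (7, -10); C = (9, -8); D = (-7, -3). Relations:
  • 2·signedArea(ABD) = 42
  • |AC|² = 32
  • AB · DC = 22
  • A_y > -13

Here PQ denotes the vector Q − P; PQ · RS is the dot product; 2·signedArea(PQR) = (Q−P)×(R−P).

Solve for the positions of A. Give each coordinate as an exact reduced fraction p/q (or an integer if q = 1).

1. A_x = 5  [AB · DC = 22 ∩ 2·signedArea(ABD) = 42]
2. A_y = -12  [AB · DC = 22 ∩ 2·signedArea(ABD) = 42]
   → A = (5, -12)

A = (5, -12)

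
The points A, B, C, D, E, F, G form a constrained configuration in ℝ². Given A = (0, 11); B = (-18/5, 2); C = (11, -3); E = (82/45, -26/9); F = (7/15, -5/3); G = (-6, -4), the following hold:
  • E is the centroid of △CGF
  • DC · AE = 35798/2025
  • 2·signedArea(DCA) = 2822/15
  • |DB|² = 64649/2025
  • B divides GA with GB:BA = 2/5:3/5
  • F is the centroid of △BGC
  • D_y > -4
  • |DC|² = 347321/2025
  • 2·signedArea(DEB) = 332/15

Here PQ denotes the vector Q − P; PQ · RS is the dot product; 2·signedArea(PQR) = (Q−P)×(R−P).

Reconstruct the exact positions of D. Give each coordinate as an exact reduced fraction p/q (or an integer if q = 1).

1. D_x = -94/45  [DC · AE = 35798/2025 ∩ 2·signedArea(DEB) = 332/15]
2. D_y = -31/9  [DC · AE = 35798/2025 ∩ 2·signedArea(DEB) = 332/15]
   → D = (-94/45, -31/9)

D = (-94/45, -31/9)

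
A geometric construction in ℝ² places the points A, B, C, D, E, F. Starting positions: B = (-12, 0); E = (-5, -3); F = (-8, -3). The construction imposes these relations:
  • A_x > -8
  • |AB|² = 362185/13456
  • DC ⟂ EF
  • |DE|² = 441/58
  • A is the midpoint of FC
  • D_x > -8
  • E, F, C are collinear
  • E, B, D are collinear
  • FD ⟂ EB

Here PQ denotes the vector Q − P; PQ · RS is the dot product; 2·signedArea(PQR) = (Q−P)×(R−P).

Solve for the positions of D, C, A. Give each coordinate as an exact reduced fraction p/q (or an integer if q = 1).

1. D_x = -437/58  [E, B, D are collinear ∩ FD ⟂ EB]
2. D_y = -111/58  [E, B, D are collinear ∩ FD ⟂ EB]
   → D = (-437/58, -111/58)
3. C_x = -437/58  [E, F, C are collinear ∩ DC ⟂ EF]
4. C_y = -3  [E, F, C are collinear ∩ DC ⟂ EF]
   → C = (-437/58, -3)
5. A_x = -901/116  [A is the midpoint of FC]
6. A_y = -3  [A is the midpoint of FC]
   → A = (-901/116, -3)

A = (-901/116, -3)
C = (-437/58, -3)
D = (-437/58, -111/58)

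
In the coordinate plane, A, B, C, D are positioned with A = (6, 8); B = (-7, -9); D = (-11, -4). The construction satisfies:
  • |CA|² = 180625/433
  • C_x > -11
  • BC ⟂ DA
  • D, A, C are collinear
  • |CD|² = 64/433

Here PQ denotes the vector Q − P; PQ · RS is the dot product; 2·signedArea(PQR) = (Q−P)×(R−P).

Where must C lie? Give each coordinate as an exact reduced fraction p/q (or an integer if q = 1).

C = (-4627/433, -1636/433)

1. C_x = -4627/433  [D, A, C are collinear ∩ BC ⟂ DA]
2. C_y = -1636/433  [D, A, C are collinear ∩ BC ⟂ DA]
   → C = (-4627/433, -1636/433)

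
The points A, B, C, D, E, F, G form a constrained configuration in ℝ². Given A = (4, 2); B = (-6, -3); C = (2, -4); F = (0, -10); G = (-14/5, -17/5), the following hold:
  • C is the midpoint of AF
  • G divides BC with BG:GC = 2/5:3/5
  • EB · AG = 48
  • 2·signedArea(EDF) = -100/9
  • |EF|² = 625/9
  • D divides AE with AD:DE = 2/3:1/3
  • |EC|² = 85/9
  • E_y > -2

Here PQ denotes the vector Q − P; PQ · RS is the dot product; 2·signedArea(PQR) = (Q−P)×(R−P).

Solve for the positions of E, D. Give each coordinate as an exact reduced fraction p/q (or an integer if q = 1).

1. E_x = 0  [line 34/5·x + 27/5·y + 9 = 0 ∩ |EC|² = 85/9]
2. E_y = -5/3  [line 34/5·x + 27/5·y + 9 = 0 ∩ |EC|² = 85/9]
   → E = (0, -5/3)
3. D_x = 4/3  [2·signedArea(EDF) = -100/9 ∩ D divides AE with AD:DE = 2/3:1/3]
4. D_y = -4/9  [2·signedArea(EDF) = -100/9 ∩ D divides AE with AD:DE = 2/3:1/3]
   → D = (4/3, -4/9)

D = (4/3, -4/9)
E = (0, -5/3)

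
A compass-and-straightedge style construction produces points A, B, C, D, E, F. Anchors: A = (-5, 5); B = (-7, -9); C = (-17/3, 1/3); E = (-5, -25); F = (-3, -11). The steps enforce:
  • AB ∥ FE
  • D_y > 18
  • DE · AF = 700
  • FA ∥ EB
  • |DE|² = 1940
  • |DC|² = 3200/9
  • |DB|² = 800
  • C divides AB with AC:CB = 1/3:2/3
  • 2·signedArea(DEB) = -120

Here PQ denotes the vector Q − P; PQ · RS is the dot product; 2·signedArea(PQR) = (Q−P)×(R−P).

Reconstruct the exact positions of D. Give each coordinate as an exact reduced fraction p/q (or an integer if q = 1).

D = (-3, 19)

1. D_x = -3  [2·signedArea(DEB) = -120 ∩ DE · AF = 700]
2. D_y = 19  [2·signedArea(DEB) = -120 ∩ DE · AF = 700]
   → D = (-3, 19)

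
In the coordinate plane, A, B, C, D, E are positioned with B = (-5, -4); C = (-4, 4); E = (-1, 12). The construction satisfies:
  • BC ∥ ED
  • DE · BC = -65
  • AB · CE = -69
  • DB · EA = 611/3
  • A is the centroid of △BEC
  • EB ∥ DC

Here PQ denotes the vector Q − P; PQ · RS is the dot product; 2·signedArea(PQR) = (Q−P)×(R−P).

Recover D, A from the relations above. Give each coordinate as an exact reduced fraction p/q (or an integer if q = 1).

A = (-10/3, 4)
D = (0, 20)

1. D_x = 0  [EB ∥ DC ∩ BC ∥ ED]
2. D_y = 20  [EB ∥ DC ∩ BC ∥ ED]
   → D = (0, 20)
3. A_x = -10/3  [A is the centroid of △BEC]
4. A_y = 4  [A is the centroid of △BEC]
   → A = (-10/3, 4)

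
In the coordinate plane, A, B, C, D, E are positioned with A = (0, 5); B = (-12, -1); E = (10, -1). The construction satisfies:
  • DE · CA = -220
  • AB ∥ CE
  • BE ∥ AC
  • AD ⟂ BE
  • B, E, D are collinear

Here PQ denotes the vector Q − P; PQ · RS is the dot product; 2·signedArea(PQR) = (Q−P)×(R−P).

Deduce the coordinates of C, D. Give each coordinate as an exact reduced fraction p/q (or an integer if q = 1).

C = (22, 5)
D = (0, -1)

1. C_x = 22  [AB ∥ CE ∩ BE ∥ AC]
2. C_y = 5  [AB ∥ CE ∩ BE ∥ AC]
   → C = (22, 5)
3. D_x = 0  [B, E, D are collinear ∩ AD ⟂ BE]
4. D_y = -1  [B, E, D are collinear ∩ AD ⟂ BE]
   → D = (0, -1)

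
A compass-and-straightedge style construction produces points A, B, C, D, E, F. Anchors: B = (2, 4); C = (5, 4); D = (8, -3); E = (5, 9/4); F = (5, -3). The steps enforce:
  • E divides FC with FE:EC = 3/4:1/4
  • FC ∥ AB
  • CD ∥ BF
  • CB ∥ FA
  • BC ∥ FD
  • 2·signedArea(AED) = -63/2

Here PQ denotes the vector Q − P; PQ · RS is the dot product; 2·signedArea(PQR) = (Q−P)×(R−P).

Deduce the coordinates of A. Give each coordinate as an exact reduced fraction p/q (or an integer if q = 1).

1. A_x = 2  [FC ∥ AB ∩ CB ∥ FA]
2. A_y = -3  [FC ∥ AB ∩ CB ∥ FA]
   → A = (2, -3)

A = (2, -3)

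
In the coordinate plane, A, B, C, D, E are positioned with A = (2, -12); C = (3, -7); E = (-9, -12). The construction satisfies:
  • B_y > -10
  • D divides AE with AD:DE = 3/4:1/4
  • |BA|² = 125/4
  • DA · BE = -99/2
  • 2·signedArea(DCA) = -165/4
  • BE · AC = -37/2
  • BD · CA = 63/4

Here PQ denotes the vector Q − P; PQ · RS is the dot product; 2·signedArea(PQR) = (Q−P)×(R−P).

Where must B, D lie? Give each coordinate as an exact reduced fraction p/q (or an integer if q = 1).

1. B_x = -3  [line -1·x + -5·y + -101/2 = 0 ∩ |BA|² = 125/4]
2. B_y = -19/2  [line -1·x + -5·y + -101/2 = 0 ∩ |BA|² = 125/4]
   → B = (-3, -19/2)
3. D_x = -25/4  [D divides AE with AD:DE = 3/4:1/4]
4. D_y = -12  [D divides AE with AD:DE = 3/4:1/4]
   → D = (-25/4, -12)

B = (-3, -19/2)
D = (-25/4, -12)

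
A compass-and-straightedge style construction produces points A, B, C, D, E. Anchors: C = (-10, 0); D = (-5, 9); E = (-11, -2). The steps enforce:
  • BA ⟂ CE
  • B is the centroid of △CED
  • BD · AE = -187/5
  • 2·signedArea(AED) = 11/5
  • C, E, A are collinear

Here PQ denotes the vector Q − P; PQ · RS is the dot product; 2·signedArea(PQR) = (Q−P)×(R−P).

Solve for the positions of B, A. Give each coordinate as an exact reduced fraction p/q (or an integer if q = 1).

1. B_x = -26/3  [B is the centroid of △CED]
2. B_y = 7/3  [B is the centroid of △CED]
   → B = (-26/3, 7/3)
3. A_x = -44/5  [C, E, A are collinear ∩ BA ⟂ CE]
4. A_y = 12/5  [C, E, A are collinear ∩ BA ⟂ CE]
   → A = (-44/5, 12/5)

A = (-44/5, 12/5)
B = (-26/3, 7/3)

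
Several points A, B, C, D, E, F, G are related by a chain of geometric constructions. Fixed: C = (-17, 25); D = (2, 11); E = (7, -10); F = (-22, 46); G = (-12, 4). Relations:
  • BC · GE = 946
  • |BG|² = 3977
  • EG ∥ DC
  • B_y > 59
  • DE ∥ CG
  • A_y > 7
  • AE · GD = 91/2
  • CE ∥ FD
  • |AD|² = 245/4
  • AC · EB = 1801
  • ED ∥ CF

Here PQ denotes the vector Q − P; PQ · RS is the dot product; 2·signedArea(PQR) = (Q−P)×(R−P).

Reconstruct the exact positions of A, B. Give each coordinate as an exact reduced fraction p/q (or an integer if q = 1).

1. A_x = -5  [line -14·x + -7·y + -35/2 = 0 ∩ |AD|² = 245/4]
2. A_y = 15/2  [line -14·x + -7·y + -35/2 = 0 ∩ |AD|² = 245/4]
   → A = (-5, 15/2)
3. B_x = -41  [AC · EB = 1801 ∩ BC · GE = 946]
4. B_y = 60  [AC · EB = 1801 ∩ BC · GE = 946]
   → B = (-41, 60)

A = (-5, 15/2)
B = (-41, 60)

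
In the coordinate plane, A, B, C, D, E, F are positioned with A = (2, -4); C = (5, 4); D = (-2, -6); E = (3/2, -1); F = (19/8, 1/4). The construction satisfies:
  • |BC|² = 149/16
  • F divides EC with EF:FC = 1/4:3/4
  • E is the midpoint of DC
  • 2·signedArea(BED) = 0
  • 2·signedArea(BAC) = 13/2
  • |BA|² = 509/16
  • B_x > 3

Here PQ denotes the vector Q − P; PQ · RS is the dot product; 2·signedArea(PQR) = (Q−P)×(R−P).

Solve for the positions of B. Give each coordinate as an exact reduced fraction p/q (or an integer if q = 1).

B = (13/4, 3/2)

1. B_x = 13/4  [2·signedArea(BED) = 0 ∩ 2·signedArea(BAC) = 13/2]
2. B_y = 3/2  [2·signedArea(BED) = 0 ∩ 2·signedArea(BAC) = 13/2]
   → B = (13/4, 3/2)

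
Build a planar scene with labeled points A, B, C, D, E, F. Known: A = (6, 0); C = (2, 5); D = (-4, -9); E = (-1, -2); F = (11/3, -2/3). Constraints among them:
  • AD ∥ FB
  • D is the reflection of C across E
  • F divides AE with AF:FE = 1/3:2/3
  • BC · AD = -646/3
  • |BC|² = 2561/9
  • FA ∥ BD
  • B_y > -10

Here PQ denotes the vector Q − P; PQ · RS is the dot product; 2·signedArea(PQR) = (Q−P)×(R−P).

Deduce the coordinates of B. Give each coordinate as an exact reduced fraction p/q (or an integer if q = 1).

B = (-19/3, -29/3)

1. B_x = -19/3  [FA ∥ BD ∩ AD ∥ FB]
2. B_y = -29/3  [FA ∥ BD ∩ AD ∥ FB]
   → B = (-19/3, -29/3)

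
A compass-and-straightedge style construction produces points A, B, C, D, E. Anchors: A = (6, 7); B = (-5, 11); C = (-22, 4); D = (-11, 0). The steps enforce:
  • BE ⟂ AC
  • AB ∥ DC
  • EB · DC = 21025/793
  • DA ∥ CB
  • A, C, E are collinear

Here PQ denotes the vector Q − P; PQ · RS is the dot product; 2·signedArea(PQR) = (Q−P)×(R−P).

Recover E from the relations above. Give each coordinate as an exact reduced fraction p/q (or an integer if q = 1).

1. E_x = -3530/793  [A, C, E are collinear ∩ BE ⟂ AC]
2. E_y = 4663/793  [A, C, E are collinear ∩ BE ⟂ AC]
   → E = (-3530/793, 4663/793)

E = (-3530/793, 4663/793)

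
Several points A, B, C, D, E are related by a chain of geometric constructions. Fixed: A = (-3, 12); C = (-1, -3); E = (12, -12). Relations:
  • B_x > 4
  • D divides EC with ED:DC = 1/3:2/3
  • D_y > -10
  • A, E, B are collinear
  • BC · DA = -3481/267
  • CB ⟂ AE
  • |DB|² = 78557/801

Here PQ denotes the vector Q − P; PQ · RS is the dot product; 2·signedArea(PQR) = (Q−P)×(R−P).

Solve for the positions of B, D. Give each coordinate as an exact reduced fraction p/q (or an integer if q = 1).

1. B_x = 383/89  [A, E, B are collinear ∩ CB ⟂ AE]
2. B_y = 28/89  [A, E, B are collinear ∩ CB ⟂ AE]
   → B = (383/89, 28/89)
3. D_x = 23/3  [D divides EC with ED:DC = 1/3:2/3]
4. D_y = -9  [D divides EC with ED:DC = 1/3:2/3]
   → D = (23/3, -9)

B = (383/89, 28/89)
D = (23/3, -9)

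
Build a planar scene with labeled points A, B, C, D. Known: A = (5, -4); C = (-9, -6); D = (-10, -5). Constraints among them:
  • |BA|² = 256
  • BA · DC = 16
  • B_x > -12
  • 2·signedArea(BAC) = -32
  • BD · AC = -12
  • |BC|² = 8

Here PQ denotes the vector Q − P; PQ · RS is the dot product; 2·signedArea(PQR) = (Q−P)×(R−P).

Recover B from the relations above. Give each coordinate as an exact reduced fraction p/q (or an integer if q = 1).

1. B_x = -11  [BA · DC = 16 ∩ 2·signedArea(BAC) = -32]
2. B_y = -4  [BA · DC = 16 ∩ 2·signedArea(BAC) = -32]
   → B = (-11, -4)

B = (-11, -4)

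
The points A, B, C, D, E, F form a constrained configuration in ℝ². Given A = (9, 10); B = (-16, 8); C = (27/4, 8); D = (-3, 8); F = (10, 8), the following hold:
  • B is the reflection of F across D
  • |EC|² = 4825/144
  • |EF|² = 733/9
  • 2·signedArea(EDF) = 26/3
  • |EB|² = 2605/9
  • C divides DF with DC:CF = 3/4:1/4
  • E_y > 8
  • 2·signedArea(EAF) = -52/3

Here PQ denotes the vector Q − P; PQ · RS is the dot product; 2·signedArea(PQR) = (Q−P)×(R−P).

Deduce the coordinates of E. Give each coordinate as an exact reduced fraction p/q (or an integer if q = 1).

E = (1, 26/3)

1. E_x = 1  [2·signedArea(EAF) = -52/3 ∩ 2·signedArea(EDF) = 26/3]
2. E_y = 26/3  [2·signedArea(EAF) = -52/3 ∩ 2·signedArea(EDF) = 26/3]
   → E = (1, 26/3)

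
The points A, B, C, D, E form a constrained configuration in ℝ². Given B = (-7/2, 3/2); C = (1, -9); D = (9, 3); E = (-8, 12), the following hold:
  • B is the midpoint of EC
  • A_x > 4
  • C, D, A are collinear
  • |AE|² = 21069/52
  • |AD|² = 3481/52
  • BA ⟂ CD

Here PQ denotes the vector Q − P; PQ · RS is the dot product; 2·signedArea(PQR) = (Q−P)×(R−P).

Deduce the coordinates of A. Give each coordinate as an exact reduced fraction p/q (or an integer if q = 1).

A = (58/13, -99/26)

1. A_x = 58/13  [C, D, A are collinear ∩ BA ⟂ CD]
2. A_y = -99/26  [C, D, A are collinear ∩ BA ⟂ CD]
   → A = (58/13, -99/26)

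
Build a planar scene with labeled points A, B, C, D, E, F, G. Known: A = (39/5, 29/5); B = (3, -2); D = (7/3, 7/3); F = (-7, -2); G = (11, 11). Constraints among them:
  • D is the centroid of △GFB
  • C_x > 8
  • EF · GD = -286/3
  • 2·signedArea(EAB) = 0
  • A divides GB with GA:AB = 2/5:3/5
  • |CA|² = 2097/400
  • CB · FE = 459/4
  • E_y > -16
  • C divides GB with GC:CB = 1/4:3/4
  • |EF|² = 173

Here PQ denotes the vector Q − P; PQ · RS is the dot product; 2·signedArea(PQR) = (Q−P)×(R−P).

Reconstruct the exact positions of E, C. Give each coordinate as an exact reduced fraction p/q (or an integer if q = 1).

1. E_x = -5  [2·signedArea(EAB) = 0 ∩ EF · GD = -286/3]
2. E_y = -15  [2·signedArea(EAB) = 0 ∩ EF · GD = -286/3]
   → E = (-5, -15)
3. C_x = 9  [C divides GB with GC:CB = 1/4:3/4]
4. C_y = 31/4  [C divides GB with GC:CB = 1/4:3/4]
   → C = (9, 31/4)

C = (9, 31/4)
E = (-5, -15)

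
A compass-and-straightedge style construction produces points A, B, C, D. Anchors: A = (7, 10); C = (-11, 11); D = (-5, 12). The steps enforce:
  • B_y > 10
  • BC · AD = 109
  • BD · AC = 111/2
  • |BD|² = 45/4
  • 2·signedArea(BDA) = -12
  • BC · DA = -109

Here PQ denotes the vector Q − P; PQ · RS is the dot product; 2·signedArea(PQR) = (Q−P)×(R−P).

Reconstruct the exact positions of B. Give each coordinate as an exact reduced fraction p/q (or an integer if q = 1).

B = (-2, 21/2)

1. B_x = -2  [BC · AD = 109 ∩ 2·signedArea(BDA) = -12]
2. B_y = 21/2  [BC · AD = 109 ∩ 2·signedArea(BDA) = -12]
   → B = (-2, 21/2)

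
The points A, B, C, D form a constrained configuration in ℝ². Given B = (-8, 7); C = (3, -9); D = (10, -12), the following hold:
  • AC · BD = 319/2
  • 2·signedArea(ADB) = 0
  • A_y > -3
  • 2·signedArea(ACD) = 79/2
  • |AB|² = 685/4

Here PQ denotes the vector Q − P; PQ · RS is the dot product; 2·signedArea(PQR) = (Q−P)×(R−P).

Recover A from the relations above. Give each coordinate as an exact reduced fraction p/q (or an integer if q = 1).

A = (1, -5/2)

1. A_x = 1  [2·signedArea(ADB) = 0 ∩ AC · BD = 319/2]
2. A_y = -5/2  [2·signedArea(ADB) = 0 ∩ AC · BD = 319/2]
   → A = (1, -5/2)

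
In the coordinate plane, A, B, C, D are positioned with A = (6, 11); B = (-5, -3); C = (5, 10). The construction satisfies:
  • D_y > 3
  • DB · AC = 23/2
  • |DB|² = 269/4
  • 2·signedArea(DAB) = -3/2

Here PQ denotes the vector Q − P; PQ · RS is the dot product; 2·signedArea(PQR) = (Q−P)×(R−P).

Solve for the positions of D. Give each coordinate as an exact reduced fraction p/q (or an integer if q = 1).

D = (0, 7/2)

1. D_x = 0  [DB · AC = 23/2 ∩ 2·signedArea(DAB) = -3/2]
2. D_y = 7/2  [DB · AC = 23/2 ∩ 2·signedArea(DAB) = -3/2]
   → D = (0, 7/2)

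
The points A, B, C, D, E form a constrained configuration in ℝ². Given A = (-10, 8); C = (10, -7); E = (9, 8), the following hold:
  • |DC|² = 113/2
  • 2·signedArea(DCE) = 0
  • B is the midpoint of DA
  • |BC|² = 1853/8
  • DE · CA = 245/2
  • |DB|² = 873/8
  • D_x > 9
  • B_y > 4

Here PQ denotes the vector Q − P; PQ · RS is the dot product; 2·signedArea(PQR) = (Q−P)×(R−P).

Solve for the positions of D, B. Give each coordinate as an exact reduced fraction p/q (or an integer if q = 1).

B = (-1/4, 17/4)
D = (19/2, 1/2)

1. D_x = 19/2  [2·signedArea(DCE) = 0 ∩ DE · CA = 245/2]
2. D_y = 1/2  [2·signedArea(DCE) = 0 ∩ DE · CA = 245/2]
   → D = (19/2, 1/2)
3. B_x = -1/4  [B is the midpoint of DA]
4. B_y = 17/4  [B is the midpoint of DA]
   → B = (-1/4, 17/4)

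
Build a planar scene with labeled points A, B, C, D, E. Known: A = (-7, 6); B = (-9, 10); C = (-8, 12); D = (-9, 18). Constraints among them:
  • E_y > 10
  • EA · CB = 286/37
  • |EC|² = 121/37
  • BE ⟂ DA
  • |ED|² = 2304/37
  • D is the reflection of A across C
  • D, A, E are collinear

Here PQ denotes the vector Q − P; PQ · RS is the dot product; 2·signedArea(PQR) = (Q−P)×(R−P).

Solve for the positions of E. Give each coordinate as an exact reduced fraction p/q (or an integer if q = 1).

1. E_x = -285/37  [D, A, E are collinear ∩ BE ⟂ DA]
2. E_y = 378/37  [D, A, E are collinear ∩ BE ⟂ DA]
   → E = (-285/37, 378/37)

E = (-285/37, 378/37)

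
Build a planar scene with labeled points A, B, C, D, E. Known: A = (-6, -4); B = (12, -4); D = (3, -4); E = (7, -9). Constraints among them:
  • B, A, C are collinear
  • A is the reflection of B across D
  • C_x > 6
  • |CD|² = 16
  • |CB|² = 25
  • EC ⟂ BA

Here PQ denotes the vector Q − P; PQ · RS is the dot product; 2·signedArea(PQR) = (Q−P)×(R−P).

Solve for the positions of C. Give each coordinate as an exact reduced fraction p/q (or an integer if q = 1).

C = (7, -4)

1. C_x = 7  [B, A, C are collinear ∩ EC ⟂ BA]
2. C_y = -4  [B, A, C are collinear ∩ EC ⟂ BA]
   → C = (7, -4)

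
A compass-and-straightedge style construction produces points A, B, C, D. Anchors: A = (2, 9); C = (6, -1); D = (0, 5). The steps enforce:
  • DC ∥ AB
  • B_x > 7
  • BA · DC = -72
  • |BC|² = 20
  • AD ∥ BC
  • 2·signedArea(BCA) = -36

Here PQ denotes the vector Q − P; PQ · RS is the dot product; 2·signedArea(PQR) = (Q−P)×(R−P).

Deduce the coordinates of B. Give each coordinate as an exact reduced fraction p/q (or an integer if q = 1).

1. B_x = 8  [AD ∥ BC ∩ DC ∥ AB]
2. B_y = 3  [AD ∥ BC ∩ DC ∥ AB]
   → B = (8, 3)

B = (8, 3)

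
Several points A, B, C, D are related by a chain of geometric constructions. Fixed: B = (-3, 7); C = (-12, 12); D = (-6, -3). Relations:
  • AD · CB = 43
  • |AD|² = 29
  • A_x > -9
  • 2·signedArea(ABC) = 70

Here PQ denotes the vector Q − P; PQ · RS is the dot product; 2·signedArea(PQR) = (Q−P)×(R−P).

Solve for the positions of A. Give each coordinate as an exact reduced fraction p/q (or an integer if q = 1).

A = (-8, 2)

1. A_x = -8  [2·signedArea(ABC) = 70 ∩ AD · CB = 43]
2. A_y = 2  [2·signedArea(ABC) = 70 ∩ AD · CB = 43]
   → A = (-8, 2)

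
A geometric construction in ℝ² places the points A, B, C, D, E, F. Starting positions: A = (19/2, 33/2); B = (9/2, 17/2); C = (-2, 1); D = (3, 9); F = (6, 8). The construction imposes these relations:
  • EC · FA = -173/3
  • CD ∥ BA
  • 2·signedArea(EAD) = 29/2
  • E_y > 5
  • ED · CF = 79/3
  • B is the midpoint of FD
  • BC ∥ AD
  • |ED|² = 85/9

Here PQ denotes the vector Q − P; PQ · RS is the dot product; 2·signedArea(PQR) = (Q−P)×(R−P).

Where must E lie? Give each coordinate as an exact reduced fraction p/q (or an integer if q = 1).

1. E_x = 7/3  [2·signedArea(EAD) = 29/2 ∩ EC · FA = -173/3]
2. E_y = 6  [2·signedArea(EAD) = 29/2 ∩ EC · FA = -173/3]
   → E = (7/3, 6)

E = (7/3, 6)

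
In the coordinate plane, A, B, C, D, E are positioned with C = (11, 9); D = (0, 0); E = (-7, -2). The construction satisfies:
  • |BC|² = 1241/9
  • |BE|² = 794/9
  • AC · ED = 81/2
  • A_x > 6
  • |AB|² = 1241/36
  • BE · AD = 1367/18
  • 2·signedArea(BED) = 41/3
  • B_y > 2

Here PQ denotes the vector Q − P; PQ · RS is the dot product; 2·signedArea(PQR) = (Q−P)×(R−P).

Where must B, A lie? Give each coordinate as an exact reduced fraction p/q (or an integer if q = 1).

1. B_x = 4/3  [line -2·x + 7·y + -41/3 = 0 ∩ |BE|² = 794/9]
2. B_y = 7/3  [line -2·x + 7·y + -41/3 = 0 ∩ |BE|² = 794/9]
   → B = (4/3, 7/3)
3. A_x = 37/6  [AC · ED = 81/2 ∩ BE · AD = 1367/18]
4. A_y = 17/3  [AC · ED = 81/2 ∩ BE · AD = 1367/18]
   → A = (37/6, 17/3)

A = (37/6, 17/3)
B = (4/3, 7/3)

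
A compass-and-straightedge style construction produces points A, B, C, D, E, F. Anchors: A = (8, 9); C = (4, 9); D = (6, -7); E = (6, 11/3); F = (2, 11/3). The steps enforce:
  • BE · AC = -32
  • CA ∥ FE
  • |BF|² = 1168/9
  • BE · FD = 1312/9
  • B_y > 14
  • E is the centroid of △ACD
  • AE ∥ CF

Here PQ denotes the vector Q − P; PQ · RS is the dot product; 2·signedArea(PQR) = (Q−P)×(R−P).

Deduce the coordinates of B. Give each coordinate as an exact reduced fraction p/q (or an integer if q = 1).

B = (-2, 43/3)

1. B_x = -2  [BE · AC = -32 ∩ BE · FD = 1312/9]
2. B_y = 43/3  [BE · AC = -32 ∩ BE · FD = 1312/9]
   → B = (-2, 43/3)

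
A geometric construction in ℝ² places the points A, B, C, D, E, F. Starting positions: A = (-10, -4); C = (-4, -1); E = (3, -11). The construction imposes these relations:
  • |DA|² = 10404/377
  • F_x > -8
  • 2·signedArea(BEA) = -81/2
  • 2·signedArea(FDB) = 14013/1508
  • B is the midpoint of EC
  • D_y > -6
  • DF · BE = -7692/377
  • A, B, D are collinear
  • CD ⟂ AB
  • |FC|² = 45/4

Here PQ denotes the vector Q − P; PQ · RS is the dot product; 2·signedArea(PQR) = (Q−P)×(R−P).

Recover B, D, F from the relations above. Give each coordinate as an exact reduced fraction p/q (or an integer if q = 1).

B = (-1/2, -6)
D = (-1832/377, -1916/377)
F = (-7, -5/2)

1. B_x = -1/2  [B is the midpoint of EC]
2. B_y = -6  [B is the midpoint of EC]
   → B = (-1/2, -6)
3. D_x = -1832/377  [A, B, D are collinear ∩ CD ⟂ AB]
4. D_y = -1916/377  [A, B, D are collinear ∩ CD ⟂ AB]
   → D = (-1832/377, -1916/377)
5. F_x = -7  [2·signedArea(FDB) = 14013/1508 ∩ DF · BE = -7692/377]
6. F_y = -5/2  [2·signedArea(FDB) = 14013/1508 ∩ DF · BE = -7692/377]
   → F = (-7, -5/2)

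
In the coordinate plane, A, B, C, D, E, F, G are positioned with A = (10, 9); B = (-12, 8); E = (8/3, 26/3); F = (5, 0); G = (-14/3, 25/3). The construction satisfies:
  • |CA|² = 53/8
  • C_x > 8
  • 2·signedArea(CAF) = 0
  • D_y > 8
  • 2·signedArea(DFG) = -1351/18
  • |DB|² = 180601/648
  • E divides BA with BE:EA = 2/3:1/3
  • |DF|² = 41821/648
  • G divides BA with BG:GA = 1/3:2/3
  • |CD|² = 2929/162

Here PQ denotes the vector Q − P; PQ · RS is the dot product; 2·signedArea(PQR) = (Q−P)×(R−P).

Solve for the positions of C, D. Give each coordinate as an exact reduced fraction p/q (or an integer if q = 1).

C = (35/4, 27/4)
D = (169/36, 289/36)

1. D_x = 169/36  [line -25/3·x + -29/3·y + 2101/18 = 0 ∩ |DF|² = 41821/648]
2. D_y = 289/36  [line -25/3·x + -29/3·y + 2101/18 = 0 ∩ |DF|² = 41821/648]
   → D = (169/36, 289/36)
3. C_x = 35/4  [line 9·x + -5·y + -45 = 0 ∩ |CD|² = 2929/162]
4. C_y = 27/4  [line 9·x + -5·y + -45 = 0 ∩ |CD|² = 2929/162]
   → C = (35/4, 27/4)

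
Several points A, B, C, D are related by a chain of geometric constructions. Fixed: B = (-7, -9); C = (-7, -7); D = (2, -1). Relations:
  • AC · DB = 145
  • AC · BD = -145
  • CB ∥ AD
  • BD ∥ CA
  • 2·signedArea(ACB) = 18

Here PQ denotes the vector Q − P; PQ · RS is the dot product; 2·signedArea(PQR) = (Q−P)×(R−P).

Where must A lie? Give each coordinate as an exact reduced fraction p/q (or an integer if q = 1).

1. A_x = 2  [CB ∥ AD ∩ BD ∥ CA]
2. A_y = 1  [CB ∥ AD ∩ BD ∥ CA]
   → A = (2, 1)

A = (2, 1)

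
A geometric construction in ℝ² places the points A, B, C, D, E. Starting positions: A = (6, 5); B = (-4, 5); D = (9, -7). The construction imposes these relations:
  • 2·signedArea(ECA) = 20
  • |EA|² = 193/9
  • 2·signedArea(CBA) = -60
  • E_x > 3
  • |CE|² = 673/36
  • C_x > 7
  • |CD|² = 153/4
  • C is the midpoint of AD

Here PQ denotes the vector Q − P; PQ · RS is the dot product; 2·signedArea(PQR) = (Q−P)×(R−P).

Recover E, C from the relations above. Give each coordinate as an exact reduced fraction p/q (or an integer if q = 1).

C = (15/2, -1)
E = (11/3, 1)

1. C_x = 15/2  [C is the midpoint of AD]
2. C_y = -1  [C is the midpoint of AD]
   → C = (15/2, -1)
3. E_x = 11/3  [line -6·x + -3/2·y + 47/2 = 0 ∩ |EA|² = 193/9]
4. E_y = 1  [line -6·x + -3/2·y + 47/2 = 0 ∩ |EA|² = 193/9]
   → E = (11/3, 1)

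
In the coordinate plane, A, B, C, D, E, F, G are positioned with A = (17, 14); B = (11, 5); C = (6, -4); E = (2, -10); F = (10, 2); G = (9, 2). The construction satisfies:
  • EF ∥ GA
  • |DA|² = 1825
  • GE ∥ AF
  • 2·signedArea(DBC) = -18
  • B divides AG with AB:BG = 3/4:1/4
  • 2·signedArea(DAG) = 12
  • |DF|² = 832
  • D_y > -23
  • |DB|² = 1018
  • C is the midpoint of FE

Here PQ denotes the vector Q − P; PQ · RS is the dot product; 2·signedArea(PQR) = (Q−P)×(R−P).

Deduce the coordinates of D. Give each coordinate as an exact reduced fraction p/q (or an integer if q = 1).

1. D_x = -6  [2·signedArea(DBC) = -18 ∩ 2·signedArea(DAG) = 12]
2. D_y = -22  [2·signedArea(DBC) = -18 ∩ 2·signedArea(DAG) = 12]
   → D = (-6, -22)

D = (-6, -22)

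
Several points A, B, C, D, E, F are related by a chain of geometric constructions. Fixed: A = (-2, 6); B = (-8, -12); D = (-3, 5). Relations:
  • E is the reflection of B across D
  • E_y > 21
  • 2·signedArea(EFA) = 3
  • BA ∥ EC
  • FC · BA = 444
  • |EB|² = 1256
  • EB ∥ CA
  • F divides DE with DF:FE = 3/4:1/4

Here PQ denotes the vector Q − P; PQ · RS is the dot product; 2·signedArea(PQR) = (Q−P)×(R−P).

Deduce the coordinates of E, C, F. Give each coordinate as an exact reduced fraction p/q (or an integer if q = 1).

C = (8, 40)
E = (2, 22)
F = (3/4, 71/4)

1. E_x = 2  [E is the reflection of B across D]
2. E_y = 22  [E is the reflection of B across D]
   → E = (2, 22)
3. C_x = 8  [EB ∥ CA ∩ BA ∥ EC]
4. C_y = 40  [EB ∥ CA ∩ BA ∥ EC]
   → C = (8, 40)
5. F_x = 3/4  [F divides DE with DF:FE = 3/4:1/4]
6. F_y = 71/4  [F divides DE with DF:FE = 3/4:1/4]
   → F = (3/4, 71/4)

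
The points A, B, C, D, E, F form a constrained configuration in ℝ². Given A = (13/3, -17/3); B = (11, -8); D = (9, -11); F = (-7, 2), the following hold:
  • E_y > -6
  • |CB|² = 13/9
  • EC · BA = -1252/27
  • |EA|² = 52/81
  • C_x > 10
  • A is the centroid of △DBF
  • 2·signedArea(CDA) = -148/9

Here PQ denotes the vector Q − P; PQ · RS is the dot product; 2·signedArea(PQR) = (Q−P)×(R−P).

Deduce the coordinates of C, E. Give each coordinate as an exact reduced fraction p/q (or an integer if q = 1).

C = (31/3, -9)
E = (43/9, -5)

1. C_x = 31/3  [line -16/3·x + -14/3·y + 118/9 = 0 ∩ |CB|² = 13/9]
2. C_y = -9  [line -16/3·x + -14/3·y + 118/9 = 0 ∩ |CB|² = 13/9]
   → C = (31/3, -9)
3. E_x = 43/9  [line 20/3·x + -7/3·y + -1175/27 = 0 ∩ |EA|² = 52/81]
4. E_y = -5  [line 20/3·x + -7/3·y + -1175/27 = 0 ∩ |EA|² = 52/81]
   → E = (43/9, -5)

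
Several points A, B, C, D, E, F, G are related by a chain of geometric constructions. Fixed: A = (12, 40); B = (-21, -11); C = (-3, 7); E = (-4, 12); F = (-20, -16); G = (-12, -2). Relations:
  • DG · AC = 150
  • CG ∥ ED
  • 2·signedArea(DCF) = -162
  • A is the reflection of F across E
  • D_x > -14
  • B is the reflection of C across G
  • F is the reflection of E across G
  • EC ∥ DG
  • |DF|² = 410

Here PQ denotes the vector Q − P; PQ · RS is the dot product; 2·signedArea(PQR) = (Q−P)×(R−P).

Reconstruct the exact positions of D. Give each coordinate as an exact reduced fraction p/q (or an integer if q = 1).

D = (-13, 3)

1. D_x = -13  [EC ∥ DG ∩ CG ∥ ED]
2. D_y = 3  [EC ∥ DG ∩ CG ∥ ED]
   → D = (-13, 3)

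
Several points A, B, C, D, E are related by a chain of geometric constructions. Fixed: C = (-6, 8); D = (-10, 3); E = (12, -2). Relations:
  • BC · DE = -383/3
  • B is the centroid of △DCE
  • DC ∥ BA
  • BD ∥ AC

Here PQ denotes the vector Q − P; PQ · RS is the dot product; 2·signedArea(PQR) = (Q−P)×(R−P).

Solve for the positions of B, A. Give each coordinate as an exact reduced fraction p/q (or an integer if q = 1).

A = (8/3, 8)
B = (-4/3, 3)

1. B_x = -4/3  [B is the centroid of △DCE]
2. B_y = 3  [B is the centroid of △DCE]
   → B = (-4/3, 3)
3. A_x = 8/3  [BD ∥ AC ∩ DC ∥ BA]
4. A_y = 8  [BD ∥ AC ∩ DC ∥ BA]
   → A = (8/3, 8)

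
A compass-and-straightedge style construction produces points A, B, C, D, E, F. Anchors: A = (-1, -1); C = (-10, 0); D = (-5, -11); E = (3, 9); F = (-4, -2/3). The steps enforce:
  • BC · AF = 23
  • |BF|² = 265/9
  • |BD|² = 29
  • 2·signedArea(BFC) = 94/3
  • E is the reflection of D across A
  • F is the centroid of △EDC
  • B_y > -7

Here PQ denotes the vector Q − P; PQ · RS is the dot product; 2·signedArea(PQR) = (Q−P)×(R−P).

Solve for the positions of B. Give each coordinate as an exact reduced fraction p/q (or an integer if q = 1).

1. B_x = -3  [2·signedArea(BFC) = 94/3 ∩ BC · AF = 23]
2. B_y = -6  [2·signedArea(BFC) = 94/3 ∩ BC · AF = 23]
   → B = (-3, -6)

B = (-3, -6)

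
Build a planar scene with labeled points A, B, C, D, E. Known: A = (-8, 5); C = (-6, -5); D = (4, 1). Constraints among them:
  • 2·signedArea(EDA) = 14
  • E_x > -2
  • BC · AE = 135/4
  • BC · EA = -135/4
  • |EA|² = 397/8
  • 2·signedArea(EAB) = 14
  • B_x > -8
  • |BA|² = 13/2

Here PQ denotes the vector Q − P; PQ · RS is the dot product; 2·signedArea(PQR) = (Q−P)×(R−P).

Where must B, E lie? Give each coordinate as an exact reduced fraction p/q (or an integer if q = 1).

1. E_x = -7/4  [line -4·x + -12·y + 14 = 0 ∩ |EA|² = 397/8]
2. E_y = 7/4  [line -4·x + -12·y + 14 = 0 ∩ |EA|² = 397/8]
   → E = (-7/4, 7/4)
3. B_x = -15/2  [BC · EA = -135/4 ∩ 2·signedArea(EAB) = 14]
4. B_y = 5/2  [BC · EA = -135/4 ∩ 2·signedArea(EAB) = 14]
   → B = (-15/2, 5/2)

B = (-15/2, 5/2)
E = (-7/4, 7/4)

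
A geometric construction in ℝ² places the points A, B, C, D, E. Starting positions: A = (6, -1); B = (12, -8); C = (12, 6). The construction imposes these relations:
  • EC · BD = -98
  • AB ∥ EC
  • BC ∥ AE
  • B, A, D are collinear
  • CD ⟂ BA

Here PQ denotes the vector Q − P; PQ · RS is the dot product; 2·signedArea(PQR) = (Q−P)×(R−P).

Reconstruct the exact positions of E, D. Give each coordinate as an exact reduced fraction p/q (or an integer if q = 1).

D = (432/85, 6/85)
E = (6, 13)

1. E_x = 6  [AB ∥ EC ∩ BC ∥ AE]
2. E_y = 13  [AB ∥ EC ∩ BC ∥ AE]
   → E = (6, 13)
3. D_x = 432/85  [B, A, D are collinear ∩ CD ⟂ BA]
4. D_y = 6/85  [B, A, D are collinear ∩ CD ⟂ BA]
   → D = (432/85, 6/85)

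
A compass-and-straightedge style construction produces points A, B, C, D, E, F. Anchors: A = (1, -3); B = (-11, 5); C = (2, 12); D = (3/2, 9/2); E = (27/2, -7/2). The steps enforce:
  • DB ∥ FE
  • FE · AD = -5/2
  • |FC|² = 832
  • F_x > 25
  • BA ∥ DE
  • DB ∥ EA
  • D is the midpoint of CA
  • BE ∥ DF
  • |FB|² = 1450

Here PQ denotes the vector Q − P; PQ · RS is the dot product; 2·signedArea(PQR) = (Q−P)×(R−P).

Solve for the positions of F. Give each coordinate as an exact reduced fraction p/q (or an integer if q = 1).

F = (26, -4)

1. F_x = 26  [DB ∥ FE ∩ BE ∥ DF]
2. F_y = -4  [DB ∥ FE ∩ BE ∥ DF]
   → F = (26, -4)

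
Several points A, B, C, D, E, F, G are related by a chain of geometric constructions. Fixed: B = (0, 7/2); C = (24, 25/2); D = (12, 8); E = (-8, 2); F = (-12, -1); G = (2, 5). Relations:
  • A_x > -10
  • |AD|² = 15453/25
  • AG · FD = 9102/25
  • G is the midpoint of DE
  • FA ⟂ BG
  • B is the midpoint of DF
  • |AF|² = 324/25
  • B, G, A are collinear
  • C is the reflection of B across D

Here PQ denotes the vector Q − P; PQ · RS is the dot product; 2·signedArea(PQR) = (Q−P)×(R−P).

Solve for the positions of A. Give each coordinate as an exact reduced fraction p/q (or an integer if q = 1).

A = (-246/25, -97/25)

1. A_x = -246/25  [B, G, A are collinear ∩ FA ⟂ BG]
2. A_y = -97/25  [B, G, A are collinear ∩ FA ⟂ BG]
   → A = (-246/25, -97/25)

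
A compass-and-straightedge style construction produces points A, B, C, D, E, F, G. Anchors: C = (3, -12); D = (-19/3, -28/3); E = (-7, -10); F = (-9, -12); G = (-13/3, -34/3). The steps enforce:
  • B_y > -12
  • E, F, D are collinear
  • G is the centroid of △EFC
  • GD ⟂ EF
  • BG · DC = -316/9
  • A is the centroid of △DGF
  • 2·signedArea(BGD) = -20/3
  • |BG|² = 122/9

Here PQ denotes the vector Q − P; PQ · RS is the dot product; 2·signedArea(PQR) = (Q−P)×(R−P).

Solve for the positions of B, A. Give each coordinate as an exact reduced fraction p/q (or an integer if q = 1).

1. B_x = -2/3  [2·signedArea(BGD) = -20/3 ∩ BG · DC = -316/9]
2. B_y = -35/3  [2·signedArea(BGD) = -20/3 ∩ BG · DC = -316/9]
   → B = (-2/3, -35/3)
3. A_x = -59/9  [A is the centroid of △DGF]
4. A_y = -98/9  [A is the centroid of △DGF]
   → A = (-59/9, -98/9)

A = (-59/9, -98/9)
B = (-2/3, -35/3)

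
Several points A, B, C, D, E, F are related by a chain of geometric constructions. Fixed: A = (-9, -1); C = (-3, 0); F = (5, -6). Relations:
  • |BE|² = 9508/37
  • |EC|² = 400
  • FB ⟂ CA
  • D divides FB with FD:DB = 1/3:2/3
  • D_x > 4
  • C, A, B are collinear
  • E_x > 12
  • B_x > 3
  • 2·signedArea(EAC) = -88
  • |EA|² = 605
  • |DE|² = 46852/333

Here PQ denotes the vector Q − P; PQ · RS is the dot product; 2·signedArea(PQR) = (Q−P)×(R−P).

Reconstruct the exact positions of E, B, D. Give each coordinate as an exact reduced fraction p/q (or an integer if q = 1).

B = (141/37, 42/37)
D = (511/111, -134/37)
E = (13, -12)

1. E_x = 13  [line -1·x + 6·y + 85 = 0 ∩ |EA|² = 605]
2. E_y = -12  [line -1·x + 6·y + 85 = 0 ∩ |EA|² = 605]
   → E = (13, -12)
3. B_x = 141/37  [C, A, B are collinear ∩ FB ⟂ CA]
4. B_y = 42/37  [C, A, B are collinear ∩ FB ⟂ CA]
   → B = (141/37, 42/37)
5. D_x = 511/111  [D divides FB with FD:DB = 1/3:2/3]
6. D_y = -134/37  [D divides FB with FD:DB = 1/3:2/3]
   → D = (511/111, -134/37)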